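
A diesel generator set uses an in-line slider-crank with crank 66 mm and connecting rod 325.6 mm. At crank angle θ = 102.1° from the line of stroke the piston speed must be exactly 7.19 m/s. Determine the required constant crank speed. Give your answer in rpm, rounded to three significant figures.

1110

For an in-line slider-crank, |v_piston| = rω|sinθ|·[1 + r cosθ/√(L² − r² sin²θ)].
With r = 0.066 m, L = 0.3256 m, θ = 102.1°: the bracketed kinematic factor |dx/dθ| = 0.061736 m.
ω = v/|dx/dθ| = 7.19/0.061736 = 116.46 rad/s.
N = 60ω/(2π) = 1112.1 rpm.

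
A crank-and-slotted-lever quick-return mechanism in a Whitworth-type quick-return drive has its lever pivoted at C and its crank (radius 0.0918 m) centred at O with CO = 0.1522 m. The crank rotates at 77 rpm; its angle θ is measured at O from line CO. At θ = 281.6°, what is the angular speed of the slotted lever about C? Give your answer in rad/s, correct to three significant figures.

2.43

ω = 8.063 rad/s (from 77 rpm).
Crank pin A relative to C: A = (d + r cosθ, r sinθ); lever angle φ = atan2(r sinθ, d + r cosθ).
Differentiating tanφ: φ̇ = rω(d cosθ + r)/(d² + r² + 2dr cosθ).
d² + r² + 2dr cosθ = |CA|² = 0.037211 m²;  d cosθ + r = +0.1224 m.
|ω_lever| = |0.0918·8.063·+0.1224| / 0.037211 = 2.4349 rad/s.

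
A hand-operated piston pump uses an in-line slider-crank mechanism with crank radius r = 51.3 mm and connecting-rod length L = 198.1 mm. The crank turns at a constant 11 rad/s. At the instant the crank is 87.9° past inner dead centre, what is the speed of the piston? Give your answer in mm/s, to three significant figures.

569

ω = 11 rad/s
For an in-line slider-crank, x = r cosθ + √(L² − r² sin²θ), so v = −rω sinθ·[1 + r cosθ/√(L² − r² sin²θ)].
With r = 0.0513 m, L = 0.1981 m, θ = 87.9°: √(L² − r² sin²θ) = 0.19135 m.
v = −0.0513·11·0.99933·[1 + 0.0513·0.03664/0.19135] = -0.56946 m/s.
|v| = 0.56946 m/s = 569.46 mm/s.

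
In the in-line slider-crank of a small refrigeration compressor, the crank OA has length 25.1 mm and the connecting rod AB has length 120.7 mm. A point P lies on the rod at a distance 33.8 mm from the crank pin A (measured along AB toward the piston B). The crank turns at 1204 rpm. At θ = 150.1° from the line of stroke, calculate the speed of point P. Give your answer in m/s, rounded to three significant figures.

ω = 126.1 rad/s.  Crank-pin speed |V_A| = rω = 3.1647 m/s, perpendicular to OA.
Rod angle: sinφ = −(r/L) sinθ ⇒ φ = -5.950°; ω_rod = −rω cosθ/√(L²−r²sin²θ) = +22.853 rad/s.
V_P = V_A + ω_rod × AP, with AP = 0.0338 m along the rod.
Components: V_Px = −rω sinθ − a·ω_rod·sinφ = -1.4975 m/s;  V_Py = rω cosθ + a·ω_rod·cosφ = -1.9752 m/s.
|V_P| = √(V_Px² + V_Py²) = 2.4787 m/s.

2.48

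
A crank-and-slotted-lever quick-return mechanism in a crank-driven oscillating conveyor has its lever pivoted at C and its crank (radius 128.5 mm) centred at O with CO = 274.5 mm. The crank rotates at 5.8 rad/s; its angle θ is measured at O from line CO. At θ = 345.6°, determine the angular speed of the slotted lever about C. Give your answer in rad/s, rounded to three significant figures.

1.83

ω = 5.8 rad/s
Crank pin A relative to C: A = (d + r cosθ, r sinθ); lever angle φ = atan2(r sinθ, d + r cosθ).
Differentiating tanφ: φ̇ = rω(d cosθ + r)/(d² + r² + 2dr cosθ).
d² + r² + 2dr cosθ = |CA|² = 0.160193 m²;  d cosθ + r = +0.39438 m.
|ω_lever| = |0.1285·5.8·+0.39438| / 0.160193 = 1.8348 rad/s.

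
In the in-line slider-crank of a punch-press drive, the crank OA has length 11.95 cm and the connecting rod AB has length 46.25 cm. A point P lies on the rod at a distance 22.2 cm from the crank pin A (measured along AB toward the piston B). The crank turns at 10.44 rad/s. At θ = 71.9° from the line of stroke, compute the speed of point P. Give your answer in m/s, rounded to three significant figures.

ω = 10.44 rad/s.  Crank-pin speed |V_A| = rω = 1.2476 m/s, perpendicular to OA.
Rod angle: sinφ = −(r/L) sinθ ⇒ φ = -14.217°; ω_rod = −rω cosθ/√(L²−r²sin²θ) = -0.86452 rad/s.
V_P = V_A + ω_rod × AP, with AP = 0.222 m along the rod.
Components: V_Px = −rω sinθ − a·ω_rod·sinφ = -1.233 m/s;  V_Py = rω cosθ + a·ω_rod·cosφ = +0.20155 m/s.
|V_P| = √(V_Px² + V_Py²) = 1.2493 m/s.

1.25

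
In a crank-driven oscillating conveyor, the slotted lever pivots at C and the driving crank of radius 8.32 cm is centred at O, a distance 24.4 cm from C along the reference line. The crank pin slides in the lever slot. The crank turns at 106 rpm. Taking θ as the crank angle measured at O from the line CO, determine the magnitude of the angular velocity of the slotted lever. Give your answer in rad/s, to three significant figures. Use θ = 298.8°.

ω = 11.1 rad/s (from 106 rpm).
Crank pin A relative to C: A = (d + r cosθ, r sinθ); lever angle φ = atan2(r sinθ, d + r cosθ).
Differentiating tanφ: φ̇ = rω(d cosθ + r)/(d² + r² + 2dr cosθ).
d² + r² + 2dr cosθ = |CA|² = 0.0860182 m²;  d cosθ + r = +0.20075 m.
|ω_lever| = |0.0832·11.1·+0.20075| / 0.0860182 = 2.1554 rad/s.

2.16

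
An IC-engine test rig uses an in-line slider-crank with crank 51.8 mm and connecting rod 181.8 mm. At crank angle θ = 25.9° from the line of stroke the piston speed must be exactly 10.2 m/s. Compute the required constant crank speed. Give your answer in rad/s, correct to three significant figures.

358

For an in-line slider-crank, |v_piston| = rω|sinθ|·[1 + r cosθ/√(L² − r² sin²θ)].
With r = 0.0518 m, L = 0.1818 m, θ = 25.9°: the bracketed kinematic factor |dx/dθ| = 0.028471 m.
ω = v/|dx/dθ| = 10.2/0.028471 = 358.26 rad/s.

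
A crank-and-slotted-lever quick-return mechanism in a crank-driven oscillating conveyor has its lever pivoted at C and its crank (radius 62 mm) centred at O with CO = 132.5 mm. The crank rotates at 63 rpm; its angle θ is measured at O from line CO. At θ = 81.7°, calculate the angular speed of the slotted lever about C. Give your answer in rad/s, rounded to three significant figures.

1.40

ω = 6.597 rad/s (from 63 rpm).
Crank pin A relative to C: A = (d + r cosθ, r sinθ); lever angle φ = atan2(r sinθ, d + r cosθ).
Differentiating tanφ: φ̇ = rω(d cosθ + r)/(d² + r² + 2dr cosθ).
d² + r² + 2dr cosθ = |CA|² = 0.023772 m²;  d cosθ + r = +0.081127 m.
|ω_lever| = |0.062·6.597·+0.081127| / 0.023772 = 1.3959 rad/s.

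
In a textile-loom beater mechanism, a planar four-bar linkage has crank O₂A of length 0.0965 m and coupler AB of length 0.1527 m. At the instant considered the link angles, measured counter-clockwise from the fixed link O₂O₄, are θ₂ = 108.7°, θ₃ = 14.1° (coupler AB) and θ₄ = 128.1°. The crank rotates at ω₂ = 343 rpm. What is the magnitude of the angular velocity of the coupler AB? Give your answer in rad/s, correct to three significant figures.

8.25

ω₂ = 35.92 rad/s (from 343 rpm).
Differentiating the loop-closure r₂e^{iθ₂}+r₃e^{iθ₃}=r₁+r₄e^{iθ₄} gives r₂ω₂e^{iθ₂}+r₃ω₃e^{iθ₃}=r₄ω₄e^{iθ₄}.
Eliminating the other unknown: ω₃ = r₂ω₂ sin(θ₄−θ₂) / [r₃ sin(θ₃−θ₄)].
Numerator sine = +0.33216; denominator sine = -0.91355.
Result = 0.0965·35.92·(+0.33216) / (0.1527·(-0.91355)) = -8.2533 rad/s; magnitude 8.2533 rad/s.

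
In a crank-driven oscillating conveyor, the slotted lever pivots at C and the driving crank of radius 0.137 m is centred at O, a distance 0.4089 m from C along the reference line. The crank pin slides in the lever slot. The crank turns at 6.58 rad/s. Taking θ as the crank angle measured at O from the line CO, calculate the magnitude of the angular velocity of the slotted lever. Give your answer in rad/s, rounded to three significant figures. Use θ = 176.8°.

ω = 6.58 rad/s
Crank pin A relative to C: A = (d + r cosθ, r sinθ); lever angle φ = atan2(r sinθ, d + r cosθ).
Differentiating tanφ: φ̇ = rω(d cosθ + r)/(d² + r² + 2dr cosθ).
d² + r² + 2dr cosθ = |CA|² = 0.0741043 m²;  d cosθ + r = -0.27126 m.
|ω_lever| = |0.137·6.58·-0.27126| / 0.0741043 = 3.2998 rad/s.

3.30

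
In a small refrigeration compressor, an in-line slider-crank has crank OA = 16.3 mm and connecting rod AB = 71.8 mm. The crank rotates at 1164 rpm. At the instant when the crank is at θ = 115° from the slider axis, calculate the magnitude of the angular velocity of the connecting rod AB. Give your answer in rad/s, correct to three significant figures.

ω = 121.9 rad/s (converted from 1164 rpm).
The rod makes angle φ with the slider axis where L sinφ = r sinθ; differentiating, L cosφ·φ̇ = r ω cosθ.
L cosφ = √(L² − r² sin²θ) = 0.070264 m.
|ω_rod| = r ω |cosθ| / √(L² − r² sin²θ) = 0.0163·121.9·0.42262/0.070264 = 11.95 rad/s.

12.0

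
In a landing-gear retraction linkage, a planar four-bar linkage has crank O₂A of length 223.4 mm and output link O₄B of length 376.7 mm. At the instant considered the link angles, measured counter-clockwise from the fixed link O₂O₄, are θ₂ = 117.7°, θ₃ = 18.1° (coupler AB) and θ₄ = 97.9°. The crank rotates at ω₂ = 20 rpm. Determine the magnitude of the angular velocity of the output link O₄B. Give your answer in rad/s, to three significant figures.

ω₂ = 2.094 rad/s (from 20 rpm).
Differentiating the loop-closure r₂e^{iθ₂}+r₃e^{iθ₃}=r₁+r₄e^{iθ₄} gives r₂ω₂e^{iθ₂}+r₃ω₃e^{iθ₃}=r₄ω₄e^{iθ₄}.
Eliminating the other unknown: ω₄ = r₂ω₂ sin(θ₂−θ₃) / [r₄ sin(θ₄−θ₃)].
Numerator sine = +0.98600; denominator sine = +0.98420.
Result = 0.2234·2.094·(+0.98600) / (0.3767·(+0.98420)) = +1.2443 rad/s; magnitude 1.2443 rad/s.

1.24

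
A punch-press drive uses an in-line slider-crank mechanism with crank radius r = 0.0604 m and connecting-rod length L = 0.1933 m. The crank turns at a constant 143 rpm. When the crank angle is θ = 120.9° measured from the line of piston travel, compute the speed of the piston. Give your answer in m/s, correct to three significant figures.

ω = 2π·143/60 = 14.97 rad/s
For an in-line slider-crank, x = r cosθ + √(L² − r² sin²θ), so v = −rω sinθ·[1 + r cosθ/√(L² − r² sin²θ)].
With r = 0.0604 m, L = 0.1933 m, θ = 120.9°: √(L² − r² sin²θ) = 0.18622 m.
v = −0.0604·14.97·0.85806·[1 + 0.0604·-0.51354/0.18622] = -0.64684 m/s.
|v| = 0.64684 m/s.

0.647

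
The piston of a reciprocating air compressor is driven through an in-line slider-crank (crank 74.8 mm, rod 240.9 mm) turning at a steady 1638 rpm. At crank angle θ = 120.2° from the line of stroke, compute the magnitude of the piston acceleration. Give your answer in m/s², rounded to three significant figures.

ω = 2π·1638/60 = 171.5 rad/s
x(θ) = r cosθ + √(L² − r² sin²θ); with ω constant, a = ω²·d²x/dθ².
d²x/dθ² = −r cosθ − r²(cos2θ)/√u − r⁴ sin²2θ/(4u^{3/2}),  u = L² − r² sin²θ = 0.0538535 m².
Substituting r = 0.0748 m, L = 0.2409 m, θ = 120.2°: d²x/dθ² = +0.049061 m.
a = ω²·d²x/dθ² = (171.5)²·(+0.049061) = +1443.5 m/s²;  |a| = 1443.5 m/s².

1440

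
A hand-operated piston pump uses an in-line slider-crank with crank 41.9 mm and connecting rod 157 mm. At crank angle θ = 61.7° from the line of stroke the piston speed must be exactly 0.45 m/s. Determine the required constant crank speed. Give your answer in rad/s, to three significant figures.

10.8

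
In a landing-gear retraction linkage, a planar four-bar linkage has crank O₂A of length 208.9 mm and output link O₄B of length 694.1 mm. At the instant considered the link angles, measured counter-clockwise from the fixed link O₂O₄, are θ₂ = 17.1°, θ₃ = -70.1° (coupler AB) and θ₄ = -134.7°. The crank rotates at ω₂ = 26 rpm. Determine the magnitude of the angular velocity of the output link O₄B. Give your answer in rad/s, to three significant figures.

ω₂ = 2.723 rad/s (from 26 rpm).
Differentiating the loop-closure r₂e^{iθ₂}+r₃e^{iθ₃}=r₁+r₄e^{iθ₄} gives r₂ω₂e^{iθ₂}+r₃ω₃e^{iθ₃}=r₄ω₄e^{iθ₄}.
Eliminating the other unknown: ω₄ = r₂ω₂ sin(θ₂−θ₃) / [r₄ sin(θ₄−θ₃)].
Numerator sine = +0.99881; denominator sine = -0.90334.
Result = 0.2089·2.723·(+0.99881) / (0.6941·(-0.90334)) = -0.90605 rad/s; magnitude 0.90605 rad/s.

0.906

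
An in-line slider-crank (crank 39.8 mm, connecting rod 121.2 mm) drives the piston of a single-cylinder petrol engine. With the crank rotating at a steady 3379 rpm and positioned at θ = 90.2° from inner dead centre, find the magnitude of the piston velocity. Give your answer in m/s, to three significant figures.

14.1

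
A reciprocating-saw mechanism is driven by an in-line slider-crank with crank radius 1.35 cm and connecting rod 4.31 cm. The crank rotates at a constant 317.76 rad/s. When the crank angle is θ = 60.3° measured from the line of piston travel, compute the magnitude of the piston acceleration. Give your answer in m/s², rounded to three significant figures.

458

ω = 317.8 rad/s
x(θ) = r cosθ + √(L² − r² sin²θ); with ω constant, a = ω²·d²x/dθ².
d²x/dθ² = −r cosθ − r²(cos2θ)/√u − r⁴ sin²2θ/(4u^{3/2}),  u = L² − r² sin²θ = 0.0017201 m².
Substituting r = 0.0135 m, L = 0.0431 m, θ = 60.3°: d²x/dθ² = -0.004538 m.
a = ω²·d²x/dθ² = (317.8)²·(-0.004538) = -458.21 m/s²;  |a| = 458.21 m/s².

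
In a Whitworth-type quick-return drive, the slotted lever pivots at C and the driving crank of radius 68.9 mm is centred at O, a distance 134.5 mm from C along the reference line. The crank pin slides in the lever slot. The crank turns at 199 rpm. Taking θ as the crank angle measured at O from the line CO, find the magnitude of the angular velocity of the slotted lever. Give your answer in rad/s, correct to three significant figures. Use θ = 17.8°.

6.99

ω = 20.84 rad/s (from 199 rpm).
Crank pin A relative to C: A = (d + r cosθ, r sinθ); lever angle φ = atan2(r sinθ, d + r cosθ).
Differentiating tanφ: φ̇ = rω(d cosθ + r)/(d² + r² + 2dr cosθ).
d² + r² + 2dr cosθ = |CA|² = 0.0404843 m²;  d cosθ + r = +0.19696 m.
|ω_lever| = |0.0689·20.84·+0.19696| / 0.0404843 = 6.9855 rad/s.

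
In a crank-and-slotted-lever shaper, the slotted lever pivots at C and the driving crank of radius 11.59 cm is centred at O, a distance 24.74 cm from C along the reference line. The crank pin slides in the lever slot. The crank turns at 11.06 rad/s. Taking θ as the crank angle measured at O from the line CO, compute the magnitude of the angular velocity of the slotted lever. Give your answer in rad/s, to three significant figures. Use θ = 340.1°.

3.48

ω = 11.06 rad/s
Crank pin A relative to C: A = (d + r cosθ, r sinθ); lever angle φ = atan2(r sinθ, d + r cosθ).
Differentiating tanφ: φ̇ = rω(d cosθ + r)/(d² + r² + 2dr cosθ).
d² + r² + 2dr cosθ = |CA|² = 0.128563 m²;  d cosθ + r = +0.34853 m.
|ω_lever| = |0.1159·11.06·+0.34853| / 0.128563 = 3.475 rad/s.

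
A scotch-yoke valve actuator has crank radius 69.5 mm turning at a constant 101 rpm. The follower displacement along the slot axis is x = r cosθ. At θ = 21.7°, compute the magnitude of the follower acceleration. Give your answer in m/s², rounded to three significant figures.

ω = 10.58 rad/s (from 101 rpm).
x = r cosθ ⇒ ẍ = −rω² cosθ (ω constant).
|a| = rω²|cosθ| = 0.0695·(10.58)²·|cos 21.7°| = 7.2237 m/s².

7.22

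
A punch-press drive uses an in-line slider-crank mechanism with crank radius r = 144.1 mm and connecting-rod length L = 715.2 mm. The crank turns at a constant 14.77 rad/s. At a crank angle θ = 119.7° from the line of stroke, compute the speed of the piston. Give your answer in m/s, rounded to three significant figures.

1.66

ω = 14.77 rad/s
For an in-line slider-crank, x = r cosθ + √(L² − r² sin²θ), so v = −rω sinθ·[1 + r cosθ/√(L² − r² sin²θ)].
With r = 0.1441 m, L = 0.7152 m, θ = 119.7°: √(L² − r² sin²θ) = 0.70416 m.
v = −0.1441·14.77·0.86863·[1 + 0.1441·-0.49546/0.70416] = -1.6613 m/s.
|v| = 1.6613 m/s.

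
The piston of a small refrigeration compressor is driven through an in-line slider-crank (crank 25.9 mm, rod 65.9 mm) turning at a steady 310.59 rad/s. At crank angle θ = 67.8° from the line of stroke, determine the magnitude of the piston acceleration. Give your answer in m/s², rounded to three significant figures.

214

ω = 310.6 rad/s
x(θ) = r cosθ + √(L² − r² sin²θ); with ω constant, a = ω²·d²x/dθ².
d²x/dθ² = −r cosθ − r²(cos2θ)/√u − r⁴ sin²2θ/(4u^{3/2}),  u = L² − r² sin²θ = 0.00376777 m².
Substituting r = 0.0259 m, L = 0.0659 m, θ = 67.8°: d²x/dθ² = -0.0022161 m.
a = ω²·d²x/dθ² = (310.6)²·(-0.0022161) = -213.78 m/s²;  |a| = 213.78 m/s².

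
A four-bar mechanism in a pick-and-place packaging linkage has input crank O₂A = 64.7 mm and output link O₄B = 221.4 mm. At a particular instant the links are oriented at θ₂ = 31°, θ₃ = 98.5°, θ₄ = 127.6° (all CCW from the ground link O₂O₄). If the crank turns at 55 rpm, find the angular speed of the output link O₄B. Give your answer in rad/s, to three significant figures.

ω₂ = 5.76 rad/s (from 55 rpm).
Differentiating the loop-closure r₂e^{iθ₂}+r₃e^{iθ₃}=r₁+r₄e^{iθ₄} gives r₂ω₂e^{iθ₂}+r₃ω₃e^{iθ₃}=r₄ω₄e^{iθ₄}.
Eliminating the other unknown: ω₄ = r₂ω₂ sin(θ₂−θ₃) / [r₄ sin(θ₄−θ₃)].
Numerator sine = -0.92388; denominator sine = +0.48634.
Result = 0.0647·5.76·(-0.92388) / (0.2214·(+0.48634)) = -3.1974 rad/s; magnitude 3.1974 rad/s.

3.20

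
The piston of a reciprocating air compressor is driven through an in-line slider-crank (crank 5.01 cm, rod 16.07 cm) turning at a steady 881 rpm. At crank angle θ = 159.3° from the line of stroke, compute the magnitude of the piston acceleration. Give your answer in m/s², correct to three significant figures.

297

ω = 2π·881/60 = 92.26 rad/s
x(θ) = r cosθ + √(L² − r² sin²θ); with ω constant, a = ω²·d²x/dθ².
d²x/dθ² = −r cosθ − r²(cos2θ)/√u − r⁴ sin²2θ/(4u^{3/2}),  u = L² − r² sin²θ = 0.0255109 m².
Substituting r = 0.0501 m, L = 0.1607 m, θ = 159.3°: d²x/dθ² = +0.034909 m.
a = ω²·d²x/dθ² = (92.26)²·(+0.034909) = +297.13 m/s²;  |a| = 297.13 m/s².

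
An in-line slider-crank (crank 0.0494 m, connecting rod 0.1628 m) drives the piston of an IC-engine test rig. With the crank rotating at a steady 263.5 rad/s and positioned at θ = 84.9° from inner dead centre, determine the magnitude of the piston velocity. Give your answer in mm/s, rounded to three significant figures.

13300

ω = 263.5 rad/s
For an in-line slider-crank, x = r cosθ + √(L² − r² sin²θ), so v = −rω sinθ·[1 + r cosθ/√(L² − r² sin²θ)].
With r = 0.0494 m, L = 0.1628 m, θ = 84.9°: √(L² − r² sin²θ) = 0.15519 m.
v = −0.0494·263.5·0.99604·[1 + 0.0494·0.08889/0.15519] = -13.332 m/s.
|v| = 13.332 m/s = 13332 mm/s.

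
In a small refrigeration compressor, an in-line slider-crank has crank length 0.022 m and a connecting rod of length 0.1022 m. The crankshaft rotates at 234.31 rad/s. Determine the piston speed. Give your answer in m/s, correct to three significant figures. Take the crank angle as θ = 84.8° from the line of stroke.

5.24

ω = 234.3 rad/s
For an in-line slider-crank, x = r cosθ + √(L² − r² sin²θ), so v = −rω sinθ·[1 + r cosθ/√(L² − r² sin²θ)].
With r = 0.022 m, L = 0.1022 m, θ = 84.8°: √(L² − r² sin²θ) = 0.099824 m.
v = −0.022·234.3·0.99588·[1 + 0.022·0.09063/0.099824] = -5.2361 m/s.
|v| = 5.2361 m/s.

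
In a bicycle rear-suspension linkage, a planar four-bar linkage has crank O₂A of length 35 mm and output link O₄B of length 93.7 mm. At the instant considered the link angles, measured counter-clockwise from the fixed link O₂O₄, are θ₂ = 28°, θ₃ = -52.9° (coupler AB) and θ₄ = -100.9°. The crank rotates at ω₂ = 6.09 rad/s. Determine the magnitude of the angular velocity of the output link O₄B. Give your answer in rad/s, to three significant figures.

3.02

ω₂ = 6.09 rad/s
Differentiating the loop-closure r₂e^{iθ₂}+r₃e^{iθ₃}=r₁+r₄e^{iθ₄} gives r₂ω₂e^{iθ₂}+r₃ω₃e^{iθ₃}=r₄ω₄e^{iθ₄}.
Eliminating the other unknown: ω₄ = r₂ω₂ sin(θ₂−θ₃) / [r₄ sin(θ₄−θ₃)].
Numerator sine = +0.98741; denominator sine = -0.74314.
Result = 0.035·6.09·(+0.98741) / (0.0937·(-0.74314)) = -3.0225 rad/s; magnitude 3.0225 rad/s.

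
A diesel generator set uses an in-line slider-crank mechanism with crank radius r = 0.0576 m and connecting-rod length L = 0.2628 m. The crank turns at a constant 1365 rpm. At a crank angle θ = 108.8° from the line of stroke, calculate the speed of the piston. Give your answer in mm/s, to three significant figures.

7230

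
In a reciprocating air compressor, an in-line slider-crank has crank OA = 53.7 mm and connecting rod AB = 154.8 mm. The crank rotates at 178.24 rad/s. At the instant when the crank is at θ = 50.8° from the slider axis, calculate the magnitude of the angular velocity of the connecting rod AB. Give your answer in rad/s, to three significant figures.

40.6

ω = 178.2 rad/s
The rod makes angle φ with the slider axis where L sinφ = r sinθ; differentiating, L cosφ·φ̇ = r ω cosθ.
L cosφ = √(L² − r² sin²θ) = 0.1491 m.
|ω_rod| = r ω |cosθ| / √(L² − r² sin²θ) = 0.0537·178.2·0.63203/0.1491 = 40.573 rad/s.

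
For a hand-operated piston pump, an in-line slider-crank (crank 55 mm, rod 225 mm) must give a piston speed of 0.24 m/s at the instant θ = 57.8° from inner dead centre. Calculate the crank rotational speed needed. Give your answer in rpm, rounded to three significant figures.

For an in-line slider-crank, |v_piston| = rω|sinθ|·[1 + r cosθ/√(L² − r² sin²θ)].
With r = 0.055 m, L = 0.225 m, θ = 57.8°: the bracketed kinematic factor |dx/dθ| = 0.052737 m.
ω = v/|dx/dθ| = 0.24/0.052737 = 4.5509 rad/s.
N = 60ω/(2π) = 43.458 rpm.

43.5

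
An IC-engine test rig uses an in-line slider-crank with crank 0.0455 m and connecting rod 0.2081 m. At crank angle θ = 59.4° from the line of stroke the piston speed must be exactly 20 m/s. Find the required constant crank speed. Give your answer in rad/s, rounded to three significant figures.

459

For an in-line slider-crank, |v_piston| = rω|sinθ|·[1 + r cosθ/√(L² − r² sin²θ)].
With r = 0.0455 m, L = 0.2081 m, θ = 59.4°: the bracketed kinematic factor |dx/dθ| = 0.043602 m.
ω = v/|dx/dθ| = 20/0.043602 = 458.69 rad/s.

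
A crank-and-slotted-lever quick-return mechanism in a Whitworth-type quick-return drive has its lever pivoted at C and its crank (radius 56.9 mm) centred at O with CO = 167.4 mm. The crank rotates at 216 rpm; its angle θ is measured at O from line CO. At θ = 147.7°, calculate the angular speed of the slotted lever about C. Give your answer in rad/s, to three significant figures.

ω = 22.62 rad/s (from 216 rpm).
Crank pin A relative to C: A = (d + r cosθ, r sinθ); lever angle φ = atan2(r sinθ, d + r cosθ).
Differentiating tanφ: φ̇ = rω(d cosθ + r)/(d² + r² + 2dr cosθ).
d² + r² + 2dr cosθ = |CA|² = 0.015158 m²;  d cosθ + r = -0.084597 m.
|ω_lever| = |0.0569·22.62·-0.084597| / 0.015158 = 7.183 rad/s.

7.18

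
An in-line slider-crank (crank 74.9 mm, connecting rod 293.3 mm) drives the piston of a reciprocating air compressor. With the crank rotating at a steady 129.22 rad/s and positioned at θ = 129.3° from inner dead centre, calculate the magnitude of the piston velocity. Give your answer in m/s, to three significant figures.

ω = 129.2 rad/s
For an in-line slider-crank, x = r cosθ + √(L² − r² sin²θ), so v = −rω sinθ·[1 + r cosθ/√(L² − r² sin²θ)].
With r = 0.0749 m, L = 0.2933 m, θ = 129.3°: √(L² − r² sin²θ) = 0.28752 m.
v = −0.0749·129.2·0.77384·[1 + 0.0749·-0.63338/0.28752] = -6.2539 m/s.
|v| = 6.2539 m/s.

6.25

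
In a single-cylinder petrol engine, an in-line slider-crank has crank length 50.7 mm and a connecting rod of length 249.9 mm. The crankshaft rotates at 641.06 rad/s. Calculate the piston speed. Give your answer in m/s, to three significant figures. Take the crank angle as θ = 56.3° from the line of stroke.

ω = 641.1 rad/s
For an in-line slider-crank, x = r cosθ + √(L² − r² sin²θ), so v = −rω sinθ·[1 + r cosθ/√(L² − r² sin²θ)].
With r = 0.0507 m, L = 0.2499 m, θ = 56.3°: √(L² − r² sin²θ) = 0.24631 m.
v = −0.0507·641.1·0.83195·[1 + 0.0507·0.55484/0.24631] = -30.128 m/s.
|v| = 30.128 m/s.

30.1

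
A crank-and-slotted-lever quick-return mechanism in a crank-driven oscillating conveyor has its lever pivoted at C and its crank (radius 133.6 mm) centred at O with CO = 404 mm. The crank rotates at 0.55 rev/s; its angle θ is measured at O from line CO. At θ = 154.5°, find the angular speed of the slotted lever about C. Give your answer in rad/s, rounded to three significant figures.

ω = 3.456 rad/s (from 0.55 rev/s).
Crank pin A relative to C: A = (d + r cosθ, r sinθ); lever angle φ = atan2(r sinθ, d + r cosθ).
Differentiating tanφ: φ̇ = rω(d cosθ + r)/(d² + r² + 2dr cosθ).
d² + r² + 2dr cosθ = |CA|² = 0.083632 m²;  d cosθ + r = -0.23104 m.
|ω_lever| = |0.1336·3.456·-0.23104| / 0.083632 = 1.2755 rad/s.

1.28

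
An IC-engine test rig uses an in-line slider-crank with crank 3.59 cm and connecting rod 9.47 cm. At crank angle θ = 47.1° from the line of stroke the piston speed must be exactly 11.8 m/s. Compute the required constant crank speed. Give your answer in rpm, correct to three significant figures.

For an in-line slider-crank, |v_piston| = rω|sinθ|·[1 + r cosθ/√(L² − r² sin²θ)].
With r = 0.0359 m, L = 0.0947 m, θ = 47.1°: the bracketed kinematic factor |dx/dθ| = 0.033363 m.
ω = v/|dx/dθ| = 11.8/0.033363 = 353.69 rad/s.
N = 60ω/(2π) = 3377.5 rpm.

3380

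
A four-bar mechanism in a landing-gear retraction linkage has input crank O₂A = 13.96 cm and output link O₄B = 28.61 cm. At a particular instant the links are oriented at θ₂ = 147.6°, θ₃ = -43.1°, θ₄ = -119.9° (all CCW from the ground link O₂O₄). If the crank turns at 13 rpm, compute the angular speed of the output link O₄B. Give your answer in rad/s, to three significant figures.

0.127

ω₂ = 1.361 rad/s (from 13 rpm).
Differentiating the loop-closure r₂e^{iθ₂}+r₃e^{iθ₃}=r₁+r₄e^{iθ₄} gives r₂ω₂e^{iθ₂}+r₃ω₃e^{iθ₃}=r₄ω₄e^{iθ₄}.
Eliminating the other unknown: ω₄ = r₂ω₂ sin(θ₂−θ₃) / [r₄ sin(θ₄−θ₃)].
Numerator sine = -0.18567; denominator sine = -0.97358.
Result = 0.1396·1.361·(-0.18567) / (0.2861·(-0.97358)) = +0.12668 rad/s; magnitude 0.12668 rad/s.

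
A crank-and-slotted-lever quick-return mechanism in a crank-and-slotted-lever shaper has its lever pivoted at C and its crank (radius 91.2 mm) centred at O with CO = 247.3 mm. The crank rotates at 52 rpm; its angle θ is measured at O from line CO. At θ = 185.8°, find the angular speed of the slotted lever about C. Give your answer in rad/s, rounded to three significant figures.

3.13

ω = 5.445 rad/s (from 52 rpm).
Crank pin A relative to C: A = (d + r cosθ, r sinθ); lever angle φ = atan2(r sinθ, d + r cosθ).
Differentiating tanφ: φ̇ = rω(d cosθ + r)/(d² + r² + 2dr cosθ).
d² + r² + 2dr cosθ = |CA|² = 0.0245981 m²;  d cosθ + r = -0.15483 m.
|ω_lever| = |0.0912·5.445·-0.15483| / 0.0245981 = 3.126 rad/s.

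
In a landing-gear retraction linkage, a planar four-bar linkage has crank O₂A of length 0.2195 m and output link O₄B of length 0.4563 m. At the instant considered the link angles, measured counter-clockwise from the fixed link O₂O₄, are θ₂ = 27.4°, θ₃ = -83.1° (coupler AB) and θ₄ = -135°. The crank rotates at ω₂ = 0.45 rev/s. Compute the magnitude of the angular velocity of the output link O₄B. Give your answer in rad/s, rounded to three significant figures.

ω₂ = 2.827 rad/s (from 0.45 rev/s).
Differentiating the loop-closure r₂e^{iθ₂}+r₃e^{iθ₃}=r₁+r₄e^{iθ₄} gives r₂ω₂e^{iθ₂}+r₃ω₃e^{iθ₃}=r₄ω₄e^{iθ₄}.
Eliminating the other unknown: ω₄ = r₂ω₂ sin(θ₂−θ₃) / [r₄ sin(θ₄−θ₃)].
Numerator sine = +0.93667; denominator sine = -0.78694.
Result = 0.2195·2.827·(+0.93667) / (0.4563·(-0.78694)) = -1.6189 rad/s; magnitude 1.6189 rad/s.

1.62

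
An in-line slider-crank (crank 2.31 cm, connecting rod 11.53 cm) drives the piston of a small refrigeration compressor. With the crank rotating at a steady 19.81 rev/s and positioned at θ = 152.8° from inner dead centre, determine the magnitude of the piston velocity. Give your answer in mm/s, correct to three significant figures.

1080

ω = 2π·19.8 = 124.5 rad/s
For an in-line slider-crank, x = r cosθ + √(L² − r² sin²θ), so v = −rω sinθ·[1 + r cosθ/√(L² − r² sin²θ)].
With r = 0.0231 m, L = 0.1153 m, θ = 152.8°: √(L² − r² sin²θ) = 0.11482 m.
v = −0.0231·124.5·0.45710·[1 + 0.0231·-0.88942/0.11482] = -1.0791 m/s.
|v| = 1.0791 m/s = 1079.1 mm/s.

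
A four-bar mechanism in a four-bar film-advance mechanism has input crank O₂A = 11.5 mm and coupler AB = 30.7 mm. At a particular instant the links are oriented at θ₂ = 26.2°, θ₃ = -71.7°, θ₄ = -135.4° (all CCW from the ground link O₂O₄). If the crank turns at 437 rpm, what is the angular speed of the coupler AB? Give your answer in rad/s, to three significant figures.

6.04

ω₂ = 45.76 rad/s (from 437 rpm).
Differentiating the loop-closure r₂e^{iθ₂}+r₃e^{iθ₃}=r₁+r₄e^{iθ₄} gives r₂ω₂e^{iθ₂}+r₃ω₃e^{iθ₃}=r₄ω₄e^{iθ₄}.
Eliminating the other unknown: ω₃ = r₂ω₂ sin(θ₄−θ₂) / [r₃ sin(θ₃−θ₄)].
Numerator sine = -0.31565; denominator sine = +0.89649.
Result = 0.0115·45.76·(-0.31565) / (0.0307·(+0.89649)) = -6.0357 rad/s; magnitude 6.0357 rad/s.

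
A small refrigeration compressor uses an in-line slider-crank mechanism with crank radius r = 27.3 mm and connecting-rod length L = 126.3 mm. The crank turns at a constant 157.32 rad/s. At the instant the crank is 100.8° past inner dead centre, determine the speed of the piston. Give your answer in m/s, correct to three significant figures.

ω = 157.3 rad/s
For an in-line slider-crank, x = r cosθ + √(L² − r² sin²θ), so v = −rω sinθ·[1 + r cosθ/√(L² − r² sin²θ)].
With r = 0.0273 m, L = 0.1263 m, θ = 100.8°: √(L² − r² sin²θ) = 0.12342 m.
v = −0.0273·157.3·0.98229·[1 + 0.0273·-0.18738/0.12342] = -4.0439 m/s.
|v| = 4.0439 m/s.

4.04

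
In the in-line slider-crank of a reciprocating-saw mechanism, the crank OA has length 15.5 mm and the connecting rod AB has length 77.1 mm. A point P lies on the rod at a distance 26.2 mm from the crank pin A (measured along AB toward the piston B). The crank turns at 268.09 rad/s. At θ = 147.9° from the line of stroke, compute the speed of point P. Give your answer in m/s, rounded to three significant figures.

ω = 268.1 rad/s.  Crank-pin speed |V_A| = rω = 4.1554 m/s, perpendicular to OA.
Rod angle: sinφ = −(r/L) sinθ ⇒ φ = -6.133°; ω_rod = −rω cosθ/√(L²−r²sin²θ) = +45.919 rad/s.
V_P = V_A + ω_rod × AP, with AP = 0.0262 m along the rod.
Components: V_Px = −rω sinθ − a·ω_rod·sinφ = -2.0796 m/s;  V_Py = rω cosθ + a·ω_rod·cosφ = -2.3239 m/s.
|V_P| = √(V_Px² + V_Py²) = 3.1186 m/s.

3.12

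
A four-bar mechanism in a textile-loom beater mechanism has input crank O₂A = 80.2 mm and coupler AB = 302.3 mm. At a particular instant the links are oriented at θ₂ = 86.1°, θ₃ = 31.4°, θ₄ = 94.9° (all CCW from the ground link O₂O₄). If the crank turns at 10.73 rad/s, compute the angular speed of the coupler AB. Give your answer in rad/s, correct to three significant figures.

ω₂ = 10.73 rad/s
Differentiating the loop-closure r₂e^{iθ₂}+r₃e^{iθ₃}=r₁+r₄e^{iθ₄} gives r₂ω₂e^{iθ₂}+r₃ω₃e^{iθ₃}=r₄ω₄e^{iθ₄}.
Eliminating the other unknown: ω₃ = r₂ω₂ sin(θ₄−θ₂) / [r₃ sin(θ₃−θ₄)].
Numerator sine = +0.15299; denominator sine = -0.89493.
Result = 0.0802·10.73·(+0.15299) / (0.3023·(-0.89493)) = -0.48663 rad/s; magnitude 0.48663 rad/s.

0.487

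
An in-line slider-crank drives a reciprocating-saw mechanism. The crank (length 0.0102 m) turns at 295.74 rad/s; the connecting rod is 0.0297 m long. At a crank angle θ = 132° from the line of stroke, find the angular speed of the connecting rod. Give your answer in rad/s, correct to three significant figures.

70.3

ω = 295.7 rad/s
The rod makes angle φ with the slider axis where L sinφ = r sinθ; differentiating, L cosφ·φ̇ = r ω cosθ.
L cosφ = √(L² − r² sin²θ) = 0.028716 m.
|ω_rod| = r ω |cosθ| / √(L² − r² sin²θ) = 0.0102·295.7·0.66913/0.028716 = 70.29 rad/s.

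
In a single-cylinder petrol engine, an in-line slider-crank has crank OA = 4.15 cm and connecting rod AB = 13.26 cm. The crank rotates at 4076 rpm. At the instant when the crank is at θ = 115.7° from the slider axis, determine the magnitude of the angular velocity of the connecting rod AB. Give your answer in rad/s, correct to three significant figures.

60.4

ω = 426.8 rad/s (converted from 4076 rpm).
The rod makes angle φ with the slider axis where L sinφ = r sinθ; differentiating, L cosφ·φ̇ = r ω cosθ.
L cosφ = √(L² − r² sin²θ) = 0.12722 m.
|ω_rod| = r ω |cosθ| / √(L² − r² sin²θ) = 0.0415·426.8·0.43366/0.12722 = 60.382 rad/s.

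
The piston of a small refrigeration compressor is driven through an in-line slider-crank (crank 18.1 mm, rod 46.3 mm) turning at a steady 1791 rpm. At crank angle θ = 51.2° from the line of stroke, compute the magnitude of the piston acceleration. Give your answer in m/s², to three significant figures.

353

ω = 2π·1791/60 = 187.6 rad/s
x(θ) = r cosθ + √(L² − r² sin²θ); with ω constant, a = ω²·d²x/dθ².
d²x/dθ² = −r cosθ − r²(cos2θ)/√u − r⁴ sin²2θ/(4u^{3/2}),  u = L² − r² sin²θ = 0.00194471 m².
Substituting r = 0.0181 m, L = 0.0463 m, θ = 51.2°: d²x/dθ² = -0.010045 m.
a = ω²·d²x/dθ² = (187.6)²·(-0.010045) = -353.33 m/s²;  |a| = 353.33 m/s².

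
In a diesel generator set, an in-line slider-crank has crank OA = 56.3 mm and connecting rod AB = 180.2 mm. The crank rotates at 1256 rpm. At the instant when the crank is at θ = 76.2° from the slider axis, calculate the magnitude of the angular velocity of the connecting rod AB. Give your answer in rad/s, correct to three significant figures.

10.3

ω = 131.5 rad/s (converted from 1256 rpm).
The rod makes angle φ with the slider axis where L sinφ = r sinθ; differentiating, L cosφ·φ̇ = r ω cosθ.
L cosφ = √(L² − r² sin²θ) = 0.17171 m.
|ω_rod| = r ω |cosθ| / √(L² − r² sin²θ) = 0.0563·131.5·0.23853/0.17171 = 10.287 rad/s.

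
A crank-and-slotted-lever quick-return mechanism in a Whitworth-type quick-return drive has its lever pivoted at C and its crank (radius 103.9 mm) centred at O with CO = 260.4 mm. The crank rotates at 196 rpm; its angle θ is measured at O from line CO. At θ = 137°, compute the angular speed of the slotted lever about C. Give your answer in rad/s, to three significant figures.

ω = 20.53 rad/s (from 196 rpm).
Crank pin A relative to C: A = (d + r cosθ, r sinθ); lever angle φ = atan2(r sinθ, d + r cosθ).
Differentiating tanφ: φ̇ = rω(d cosθ + r)/(d² + r² + 2dr cosθ).
d² + r² + 2dr cosθ = |CA|² = 0.039029 m²;  d cosθ + r = -0.086545 m.
|ω_lever| = |0.1039·20.53·-0.086545| / 0.039029 = 4.7288 rad/s.

4.73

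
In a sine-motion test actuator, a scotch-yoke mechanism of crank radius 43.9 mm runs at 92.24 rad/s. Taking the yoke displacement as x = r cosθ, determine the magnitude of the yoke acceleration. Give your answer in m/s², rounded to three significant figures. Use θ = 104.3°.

ω = 92.24 rad/s
x = r cosθ ⇒ ẍ = −rω² cosθ (ω constant).
|a| = rω²|cosθ| = 0.0439·(92.24)²·|cos 104.3°| = 92.257 m/s².

92.3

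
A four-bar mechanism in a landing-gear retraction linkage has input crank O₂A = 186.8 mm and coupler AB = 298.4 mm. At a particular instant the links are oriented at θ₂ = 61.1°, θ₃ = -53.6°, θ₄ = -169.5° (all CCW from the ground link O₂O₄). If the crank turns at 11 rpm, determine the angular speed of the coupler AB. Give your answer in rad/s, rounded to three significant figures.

0.619

ω₂ = 1.152 rad/s (from 11 rpm).
Differentiating the loop-closure r₂e^{iθ₂}+r₃e^{iθ₃}=r₁+r₄e^{iθ₄} gives r₂ω₂e^{iθ₂}+r₃ω₃e^{iθ₃}=r₄ω₄e^{iθ₄}.
Eliminating the other unknown: ω₃ = r₂ω₂ sin(θ₄−θ₂) / [r₃ sin(θ₃−θ₄)].
Numerator sine = +0.77273; denominator sine = +0.89956.
Result = 0.1868·1.152·(+0.77273) / (0.2984·(+0.89956)) = +0.61944 rad/s; magnitude 0.61944 rad/s.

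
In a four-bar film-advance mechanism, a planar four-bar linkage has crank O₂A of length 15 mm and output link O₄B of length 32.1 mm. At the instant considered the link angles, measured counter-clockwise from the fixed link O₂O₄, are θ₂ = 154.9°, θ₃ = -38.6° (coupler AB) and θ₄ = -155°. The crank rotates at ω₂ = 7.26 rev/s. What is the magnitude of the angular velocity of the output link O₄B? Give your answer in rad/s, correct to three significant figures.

5.56

ω₂ = 45.62 rad/s (from 7.26 rev/s).
Differentiating the loop-closure r₂e^{iθ₂}+r₃e^{iθ₃}=r₁+r₄e^{iθ₄} gives r₂ω₂e^{iθ₂}+r₃ω₃e^{iθ₃}=r₄ω₄e^{iθ₄}.
Eliminating the other unknown: ω₄ = r₂ω₂ sin(θ₂−θ₃) / [r₄ sin(θ₄−θ₃)].
Numerator sine = -0.23345; denominator sine = -0.89571.
Result = 0.015·45.62·(-0.23345) / (0.0321·(-0.89571)) = +5.5555 rad/s; magnitude 5.5555 rad/s.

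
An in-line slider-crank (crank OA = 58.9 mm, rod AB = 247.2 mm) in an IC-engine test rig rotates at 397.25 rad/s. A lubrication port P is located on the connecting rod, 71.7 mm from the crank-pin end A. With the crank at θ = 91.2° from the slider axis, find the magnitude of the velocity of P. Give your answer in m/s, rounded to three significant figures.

23.4

ω = 397.2 rad/s.  Crank-pin speed |V_A| = rω = 23.398 m/s, perpendicular to OA.
Rod angle: sinφ = −(r/L) sinθ ⇒ φ = -13.781°; ω_rod = −rω cosθ/√(L²−r²sin²θ) = +2.041 rad/s.
V_P = V_A + ω_rod × AP, with AP = 0.0717 m along the rod.
Components: V_Px = −rω sinθ − a·ω_rod·sinφ = -23.358 m/s;  V_Py = rω cosθ + a·ω_rod·cosφ = -0.34788 m/s.
|V_P| = √(V_Px² + V_Py²) = 23.361 m/s.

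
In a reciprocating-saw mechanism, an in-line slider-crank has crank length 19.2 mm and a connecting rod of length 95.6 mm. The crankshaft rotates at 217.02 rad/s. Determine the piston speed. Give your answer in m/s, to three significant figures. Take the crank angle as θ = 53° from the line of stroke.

ω = 217 rad/s
For an in-line slider-crank, x = r cosθ + √(L² − r² sin²θ), so v = −rω sinθ·[1 + r cosθ/√(L² − r² sin²θ)].
With r = 0.0192 m, L = 0.0956 m, θ = 53°: √(L² − r² sin²θ) = 0.094362 m.
v = −0.0192·217·0.79864·[1 + 0.0192·0.60182/0.094362] = -3.7352 m/s.
|v| = 3.7352 m/s.

3.74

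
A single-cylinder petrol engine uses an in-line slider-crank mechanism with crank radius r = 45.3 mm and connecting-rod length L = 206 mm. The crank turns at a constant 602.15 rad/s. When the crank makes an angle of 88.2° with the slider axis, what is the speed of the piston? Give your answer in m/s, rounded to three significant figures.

ω = 602.1 rad/s
For an in-line slider-crank, x = r cosθ + √(L² − r² sin²θ), so v = −rω sinθ·[1 + r cosθ/√(L² − r² sin²θ)].
With r = 0.0453 m, L = 0.206 m, θ = 88.2°: √(L² − r² sin²θ) = 0.20096 m.
v = −0.0453·602.1·0.99951·[1 + 0.0453·0.03141/0.20096] = -27.457 m/s.
|v| = 27.457 m/s.

27.5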